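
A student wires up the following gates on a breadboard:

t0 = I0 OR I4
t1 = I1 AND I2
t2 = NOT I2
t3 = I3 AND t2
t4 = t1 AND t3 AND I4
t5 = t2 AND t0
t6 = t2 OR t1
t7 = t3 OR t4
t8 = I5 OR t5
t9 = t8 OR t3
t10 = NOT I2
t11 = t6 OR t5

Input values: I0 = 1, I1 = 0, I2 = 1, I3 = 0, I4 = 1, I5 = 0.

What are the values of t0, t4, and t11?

t0 = I0 OR I4 = 1 OR 1 = 1
t1 = I1 AND I2 = 0 AND 1 = 0
t2 = NOT I2 = NOT 1 = 0
t3 = I3 AND t2 = 0 AND 0 = 0
t4 = t1 AND t3 AND I4 = 0 AND 0 AND 1 = 0
t5 = t2 AND t0 = 0 AND 1 = 0
t6 = t2 OR t1 = 0 OR 0 = 0
t11 = t6 OR t5 = 0 OR 0 = 0

t0 = 1, t4 = 0, t11 = 0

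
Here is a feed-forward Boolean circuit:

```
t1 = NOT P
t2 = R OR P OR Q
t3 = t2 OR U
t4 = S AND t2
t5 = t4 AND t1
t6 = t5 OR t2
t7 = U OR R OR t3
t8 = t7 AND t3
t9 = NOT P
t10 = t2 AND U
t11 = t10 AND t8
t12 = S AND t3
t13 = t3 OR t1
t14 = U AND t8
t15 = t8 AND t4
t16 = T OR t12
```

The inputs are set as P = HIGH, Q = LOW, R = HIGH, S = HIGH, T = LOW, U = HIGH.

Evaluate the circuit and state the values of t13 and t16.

t1 = NOT P = NOT HIGH = LOW
t2 = R OR P OR Q = HIGH OR HIGH OR LOW = HIGH
t3 = t2 OR U = HIGH OR HIGH = HIGH
t12 = S AND t3 = HIGH AND HIGH = HIGH
t13 = t3 OR t1 = HIGH OR LOW = HIGH
t16 = T OR t12 = LOW OR HIGH = HIGH

t13 = HIGH, t16 = HIGH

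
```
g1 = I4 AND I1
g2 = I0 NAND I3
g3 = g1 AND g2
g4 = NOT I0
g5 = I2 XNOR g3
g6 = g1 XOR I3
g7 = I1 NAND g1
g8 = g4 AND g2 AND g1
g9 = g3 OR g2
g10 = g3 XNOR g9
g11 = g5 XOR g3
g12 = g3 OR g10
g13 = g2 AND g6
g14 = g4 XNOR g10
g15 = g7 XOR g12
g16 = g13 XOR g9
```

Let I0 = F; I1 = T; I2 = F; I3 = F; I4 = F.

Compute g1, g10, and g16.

g1 = I4 AND I1 = F AND T = F
g2 = I0 NAND I3 = F NAND F = T
g3 = g1 AND g2 = F AND T = F
g6 = g1 XOR I3 = F XOR F = F
g9 = g3 OR g2 = F OR T = T
g10 = g3 XNOR g9 = F XNOR T = F
g13 = g2 AND g6 = T AND F = F
g16 = g13 XOR g9 = F XOR T = T

g1 = F; g10 = F; g16 = T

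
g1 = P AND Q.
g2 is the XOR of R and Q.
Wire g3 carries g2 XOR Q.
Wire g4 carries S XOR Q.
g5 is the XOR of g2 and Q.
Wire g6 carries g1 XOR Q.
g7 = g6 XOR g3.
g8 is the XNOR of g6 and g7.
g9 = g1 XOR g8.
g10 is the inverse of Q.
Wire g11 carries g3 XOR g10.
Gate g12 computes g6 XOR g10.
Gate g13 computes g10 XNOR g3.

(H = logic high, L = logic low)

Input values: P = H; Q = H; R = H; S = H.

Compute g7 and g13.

g1 = P AND Q = H AND H = H
g2 = R XOR Q = H XOR H = L
g3 = g2 XOR Q = L XOR H = H
g6 = g1 XOR Q = H XOR H = L
g7 = g6 XOR g3 = L XOR H = H
g10 = NOT Q = NOT H = L
g13 = g10 XNOR g3 = L XNOR H = L

g7 = H, g13 = L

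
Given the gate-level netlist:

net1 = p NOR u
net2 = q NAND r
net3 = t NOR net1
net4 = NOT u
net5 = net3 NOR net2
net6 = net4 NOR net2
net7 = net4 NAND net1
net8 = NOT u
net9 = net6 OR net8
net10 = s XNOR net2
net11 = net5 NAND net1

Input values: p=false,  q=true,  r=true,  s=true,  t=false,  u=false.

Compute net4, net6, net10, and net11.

net4 = true, net6 = false, net10 = false, net11 = false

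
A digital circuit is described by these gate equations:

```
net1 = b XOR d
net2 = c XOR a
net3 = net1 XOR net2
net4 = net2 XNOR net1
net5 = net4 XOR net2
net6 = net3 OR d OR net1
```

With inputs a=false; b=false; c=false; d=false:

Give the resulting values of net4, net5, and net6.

net1 = b XOR d = false XOR false = false
net2 = c XOR a = false XOR false = false
net3 = net1 XOR net2 = false XOR false = false
net4 = net2 XNOR net1 = false XNOR false = true
net5 = net4 XOR net2 = true XOR false = true
net6 = net3 OR d OR net1 = false OR false OR false = false

net4 = true, net5 = true, net6 = false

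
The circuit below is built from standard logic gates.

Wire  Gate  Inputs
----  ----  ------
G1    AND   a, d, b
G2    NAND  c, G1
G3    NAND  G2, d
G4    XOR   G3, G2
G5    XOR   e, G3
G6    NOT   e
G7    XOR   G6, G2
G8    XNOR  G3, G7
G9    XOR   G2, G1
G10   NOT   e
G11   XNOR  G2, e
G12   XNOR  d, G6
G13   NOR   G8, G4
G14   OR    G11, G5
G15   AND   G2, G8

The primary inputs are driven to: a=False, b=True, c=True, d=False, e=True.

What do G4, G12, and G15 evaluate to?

G1 = a AND d AND b = False AND False AND True = False
G2 = c NAND G1 = True NAND False = True
G3 = G2 NAND d = True NAND False = True
G4 = G3 XOR G2 = True XOR True = False
G6 = NOT e = NOT True = False
G7 = G6 XOR G2 = False XOR True = True
G8 = G3 XNOR G7 = True XNOR True = True
G12 = d XNOR G6 = False XNOR False = True
G15 = G2 AND G8 = True AND True = True

G4 = False  G12 = True  G15 = True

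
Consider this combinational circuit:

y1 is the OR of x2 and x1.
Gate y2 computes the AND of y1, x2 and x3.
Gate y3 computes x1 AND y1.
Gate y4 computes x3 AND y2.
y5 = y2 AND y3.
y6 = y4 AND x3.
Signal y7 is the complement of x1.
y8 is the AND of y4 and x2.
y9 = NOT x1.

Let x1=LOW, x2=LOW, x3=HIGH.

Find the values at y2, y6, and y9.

y1 = x2 OR x1 = LOW OR LOW = LOW
y2 = y1 AND x2 AND x3 = LOW AND LOW AND HIGH = LOW
y4 = x3 AND y2 = HIGH AND LOW = LOW
y6 = y4 AND x3 = LOW AND HIGH = LOW
y9 = NOT x1 = NOT LOW = HIGH

y2 = LOW, y6 = LOW, y9 = HIGH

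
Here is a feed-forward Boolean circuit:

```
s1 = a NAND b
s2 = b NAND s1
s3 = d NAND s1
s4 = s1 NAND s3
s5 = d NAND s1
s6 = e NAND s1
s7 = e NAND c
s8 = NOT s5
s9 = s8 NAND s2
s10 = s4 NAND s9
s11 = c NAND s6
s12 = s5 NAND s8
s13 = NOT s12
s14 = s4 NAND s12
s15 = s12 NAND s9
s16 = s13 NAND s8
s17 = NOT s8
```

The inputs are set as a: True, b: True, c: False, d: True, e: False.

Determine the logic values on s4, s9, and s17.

s4 = True  s9 = True  s17 = True

s1 = a NAND b = True NAND True = False
s2 = b NAND s1 = True NAND False = True
s3 = d NAND s1 = True NAND False = True
s4 = s1 NAND s3 = False NAND True = True
s5 = d NAND s1 = True NAND False = True
s8 = NOT s5 = NOT True = False
s9 = s8 NAND s2 = False NAND True = True
s17 = NOT s8 = NOT False = True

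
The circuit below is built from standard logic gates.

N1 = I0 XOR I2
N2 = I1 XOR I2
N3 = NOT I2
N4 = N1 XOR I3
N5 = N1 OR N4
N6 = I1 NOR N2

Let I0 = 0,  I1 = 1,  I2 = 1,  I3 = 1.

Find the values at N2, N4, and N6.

N2 = 0, N4 = 0, N6 = 0

N1 = I0 XOR I2 = 0 XOR 1 = 1
N2 = I1 XOR I2 = 1 XOR 1 = 0
N4 = N1 XOR I3 = 1 XOR 1 = 0
N6 = I1 NOR N2 = 1 NOR 0 = 0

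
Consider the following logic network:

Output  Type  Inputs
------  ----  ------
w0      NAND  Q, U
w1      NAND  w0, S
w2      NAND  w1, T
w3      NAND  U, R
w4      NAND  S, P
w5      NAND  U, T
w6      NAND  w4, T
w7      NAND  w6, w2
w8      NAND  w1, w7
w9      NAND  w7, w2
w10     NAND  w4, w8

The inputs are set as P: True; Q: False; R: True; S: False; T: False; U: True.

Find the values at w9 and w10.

w0 = Q NAND U = False NAND True = True
w1 = w0 NAND S = True NAND False = True
w2 = w1 NAND T = True NAND False = True
w4 = S NAND P = False NAND True = True
w6 = w4 NAND T = True NAND False = True
w7 = w6 NAND w2 = True NAND True = False
w8 = w1 NAND w7 = True NAND False = True
w9 = w7 NAND w2 = False NAND True = True
w10 = w4 NAND w8 = True NAND True = False

w9 = True, w10 = False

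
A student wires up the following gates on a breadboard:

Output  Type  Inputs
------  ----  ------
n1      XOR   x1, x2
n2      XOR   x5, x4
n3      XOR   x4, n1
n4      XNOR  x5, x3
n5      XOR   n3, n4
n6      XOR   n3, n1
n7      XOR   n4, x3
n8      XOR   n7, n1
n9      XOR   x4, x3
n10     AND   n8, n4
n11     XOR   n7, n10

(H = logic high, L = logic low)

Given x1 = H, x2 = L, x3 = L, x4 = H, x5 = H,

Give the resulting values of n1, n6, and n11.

n1 = x1 XOR x2 = H XOR L = H
n3 = x4 XOR n1 = H XOR H = L
n4 = x5 XNOR x3 = H XNOR L = L
n6 = n3 XOR n1 = L XOR H = H
n7 = n4 XOR x3 = L XOR L = L
n8 = n7 XOR n1 = L XOR H = H
n10 = n8 AND n4 = H AND L = L
n11 = n7 XOR n10 = L XOR L = L

n1 = H; n6 = H; n11 = L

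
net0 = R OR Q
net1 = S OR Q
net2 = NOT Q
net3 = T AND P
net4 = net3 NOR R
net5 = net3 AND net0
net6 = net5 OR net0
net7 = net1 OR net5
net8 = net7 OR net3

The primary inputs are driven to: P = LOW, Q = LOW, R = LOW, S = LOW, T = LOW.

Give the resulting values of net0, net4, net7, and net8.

net0 = R OR Q = LOW OR LOW = LOW
net1 = S OR Q = LOW OR LOW = LOW
net3 = T AND P = LOW AND LOW = LOW
net4 = net3 NOR R = LOW NOR LOW = HIGH
net5 = net3 AND net0 = LOW AND LOW = LOW
net7 = net1 OR net5 = LOW OR LOW = LOW
net8 = net7 OR net3 = LOW OR LOW = LOW

net0 = LOW  net4 = HIGH  net7 = LOW  net8 = LOW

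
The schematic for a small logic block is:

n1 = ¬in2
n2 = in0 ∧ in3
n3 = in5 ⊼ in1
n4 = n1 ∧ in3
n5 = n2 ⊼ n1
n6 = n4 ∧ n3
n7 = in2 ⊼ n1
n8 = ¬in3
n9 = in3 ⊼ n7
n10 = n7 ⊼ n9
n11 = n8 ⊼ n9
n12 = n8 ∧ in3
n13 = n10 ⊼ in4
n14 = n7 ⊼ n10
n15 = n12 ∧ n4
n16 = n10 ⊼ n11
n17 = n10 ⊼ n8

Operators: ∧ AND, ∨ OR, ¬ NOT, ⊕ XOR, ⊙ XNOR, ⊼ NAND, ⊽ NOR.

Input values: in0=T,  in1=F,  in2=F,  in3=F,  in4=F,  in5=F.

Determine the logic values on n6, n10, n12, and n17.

n6 = F; n10 = F; n12 = F; n17 = T

n1 = NOT in2 = NOT F = T
n3 = in5 NAND in1 = F NAND F = T
n4 = n1 AND in3 = T AND F = F
n6 = n4 AND n3 = F AND T = F
n7 = in2 NAND n1 = F NAND T = T
n8 = NOT in3 = NOT F = T
n9 = in3 NAND n7 = F NAND T = T
n10 = n7 NAND n9 = T NAND T = F
n12 = n8 AND in3 = T AND F = F
n17 = n10 NAND n8 = F NAND T = T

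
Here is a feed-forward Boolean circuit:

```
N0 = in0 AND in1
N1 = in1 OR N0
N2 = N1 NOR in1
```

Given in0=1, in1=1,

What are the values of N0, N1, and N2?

N0 = in0 AND in1 = 1 AND 1 = 1
N1 = in1 OR N0 = 1 OR 1 = 1
N2 = N1 NOR in1 = 1 NOR 1 = 0

N0 = 1  N1 = 1  N2 = 0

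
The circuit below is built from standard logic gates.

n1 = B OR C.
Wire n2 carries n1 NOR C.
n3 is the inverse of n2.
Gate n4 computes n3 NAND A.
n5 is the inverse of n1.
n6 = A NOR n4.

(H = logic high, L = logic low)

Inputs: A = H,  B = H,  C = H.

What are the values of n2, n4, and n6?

n1 = B OR C = H OR H = H
n2 = n1 NOR C = H NOR H = L
n3 = NOT n2 = NOT L = H
n4 = n3 NAND A = H NAND H = L
n6 = A NOR n4 = H NOR L = L

n2 = L; n4 = L; n6 = L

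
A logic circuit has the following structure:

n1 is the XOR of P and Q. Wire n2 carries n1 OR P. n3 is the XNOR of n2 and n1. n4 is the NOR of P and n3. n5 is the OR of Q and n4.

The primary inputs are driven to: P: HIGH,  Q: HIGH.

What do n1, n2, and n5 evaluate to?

n1 = LOW, n2 = HIGH, n5 = HIGH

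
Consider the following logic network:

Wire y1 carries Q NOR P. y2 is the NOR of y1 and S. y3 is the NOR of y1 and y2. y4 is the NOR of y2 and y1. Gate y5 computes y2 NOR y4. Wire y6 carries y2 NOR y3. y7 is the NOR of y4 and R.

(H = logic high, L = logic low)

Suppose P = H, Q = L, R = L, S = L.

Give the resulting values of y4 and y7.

y1 = Q NOR P = L NOR H = L
y2 = y1 NOR S = L NOR L = H
y4 = y2 NOR y1 = H NOR L = L
y7 = y4 NOR R = L NOR L = H

y4 = L, y7 = H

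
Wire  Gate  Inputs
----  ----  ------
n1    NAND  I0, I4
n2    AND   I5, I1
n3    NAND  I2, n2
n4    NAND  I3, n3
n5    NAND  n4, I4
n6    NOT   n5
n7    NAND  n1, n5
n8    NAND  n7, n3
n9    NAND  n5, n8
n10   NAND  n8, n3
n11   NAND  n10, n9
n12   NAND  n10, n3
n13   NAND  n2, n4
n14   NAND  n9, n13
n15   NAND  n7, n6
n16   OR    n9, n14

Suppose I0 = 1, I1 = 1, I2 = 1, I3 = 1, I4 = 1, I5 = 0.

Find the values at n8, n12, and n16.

n1 = I0 NAND I4 = 1 NAND 1 = 0
n2 = I5 AND I1 = 0 AND 1 = 0
n3 = I2 NAND n2 = 1 NAND 0 = 1
n4 = I3 NAND n3 = 1 NAND 1 = 0
n5 = n4 NAND I4 = 0 NAND 1 = 1
n7 = n1 NAND n5 = 0 NAND 1 = 1
n8 = n7 NAND n3 = 1 NAND 1 = 0
n9 = n5 NAND n8 = 1 NAND 0 = 1
n10 = n8 NAND n3 = 0 NAND 1 = 1
n12 = n10 NAND n3 = 1 NAND 1 = 0
n13 = n2 NAND n4 = 0 NAND 0 = 1
n14 = n9 NAND n13 = 1 NAND 1 = 0
n16 = n9 OR n14 = 1 OR 0 = 1

n8 = 0; n12 = 0; n16 = 1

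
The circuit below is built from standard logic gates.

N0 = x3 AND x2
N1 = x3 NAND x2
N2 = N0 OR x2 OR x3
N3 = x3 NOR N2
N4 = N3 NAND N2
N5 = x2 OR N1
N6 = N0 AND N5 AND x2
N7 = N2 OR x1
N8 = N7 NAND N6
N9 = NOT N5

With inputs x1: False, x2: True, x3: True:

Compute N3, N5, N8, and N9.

N3 = False, N5 = True, N8 = False, N9 = False

N0 = x3 AND x2 = True AND True = True
N1 = x3 NAND x2 = True NAND True = False
N2 = N0 OR x2 OR x3 = True OR True OR True = True
N3 = x3 NOR N2 = True NOR True = False
N5 = x2 OR N1 = True OR False = True
N6 = N0 AND N5 AND x2 = True AND True AND True = True
N7 = N2 OR x1 = True OR False = True
N8 = N7 NAND N6 = True NAND True = False
N9 = NOT N5 = NOT True = False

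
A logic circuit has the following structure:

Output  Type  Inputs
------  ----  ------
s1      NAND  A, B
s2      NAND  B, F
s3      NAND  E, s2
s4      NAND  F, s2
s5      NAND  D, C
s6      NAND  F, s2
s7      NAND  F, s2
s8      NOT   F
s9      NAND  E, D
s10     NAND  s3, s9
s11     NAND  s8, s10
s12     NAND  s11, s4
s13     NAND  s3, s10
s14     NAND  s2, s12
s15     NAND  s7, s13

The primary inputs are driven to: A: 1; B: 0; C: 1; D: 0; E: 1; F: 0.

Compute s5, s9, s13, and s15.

s5 = 1; s9 = 1; s13 = 1; s15 = 0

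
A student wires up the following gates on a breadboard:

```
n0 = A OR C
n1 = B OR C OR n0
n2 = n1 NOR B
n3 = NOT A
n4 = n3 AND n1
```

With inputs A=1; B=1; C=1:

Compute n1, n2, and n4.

n1 = 1, n2 = 0, n4 = 0

n0 = A OR C = 1 OR 1 = 1
n1 = B OR C OR n0 = 1 OR 1 OR 1 = 1
n2 = n1 NOR B = 1 NOR 1 = 0
n3 = NOT A = NOT 1 = 0
n4 = n3 AND n1 = 0 AND 1 = 0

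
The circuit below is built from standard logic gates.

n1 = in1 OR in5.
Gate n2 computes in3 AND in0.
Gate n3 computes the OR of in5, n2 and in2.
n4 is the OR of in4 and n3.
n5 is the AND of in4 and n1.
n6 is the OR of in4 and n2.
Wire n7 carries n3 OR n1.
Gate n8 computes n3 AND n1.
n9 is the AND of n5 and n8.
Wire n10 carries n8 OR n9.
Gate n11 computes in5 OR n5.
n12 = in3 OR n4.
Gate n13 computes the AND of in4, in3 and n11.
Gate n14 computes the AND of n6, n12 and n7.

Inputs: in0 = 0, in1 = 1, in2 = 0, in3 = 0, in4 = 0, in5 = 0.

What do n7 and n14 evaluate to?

n7 = 1  n14 = 0

n1 = in1 OR in5 = 1 OR 0 = 1
n2 = in3 AND in0 = 0 AND 0 = 0
n3 = in5 OR n2 OR in2 = 0 OR 0 OR 0 = 0
n4 = in4 OR n3 = 0 OR 0 = 0
n6 = in4 OR n2 = 0 OR 0 = 0
n7 = n3 OR n1 = 0 OR 1 = 1
n12 = in3 OR n4 = 0 OR 0 = 0
n14 = n6 AND n12 AND n7 = 0 AND 0 AND 1 = 0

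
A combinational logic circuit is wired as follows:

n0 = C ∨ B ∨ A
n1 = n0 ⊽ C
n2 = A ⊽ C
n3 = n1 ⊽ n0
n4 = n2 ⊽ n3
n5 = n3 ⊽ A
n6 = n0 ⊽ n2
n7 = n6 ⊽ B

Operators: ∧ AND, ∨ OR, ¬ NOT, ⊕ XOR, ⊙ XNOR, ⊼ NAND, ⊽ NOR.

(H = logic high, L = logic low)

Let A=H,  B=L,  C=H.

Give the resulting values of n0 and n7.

n0 = H  n7 = H

n0 = C OR B OR A = H OR L OR H = H
n2 = A NOR C = H NOR H = L
n6 = n0 NOR n2 = H NOR L = L
n7 = n6 NOR B = L NOR L = H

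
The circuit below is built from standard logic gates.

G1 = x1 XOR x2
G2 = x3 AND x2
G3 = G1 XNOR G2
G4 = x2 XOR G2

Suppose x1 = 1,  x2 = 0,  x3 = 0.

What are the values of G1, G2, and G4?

G1 = 1, G2 = 0, G4 = 0

G1 = x1 XOR x2 = 1 XOR 0 = 1
G2 = x3 AND x2 = 0 AND 0 = 0
G4 = x2 XOR G2 = 0 XOR 0 = 0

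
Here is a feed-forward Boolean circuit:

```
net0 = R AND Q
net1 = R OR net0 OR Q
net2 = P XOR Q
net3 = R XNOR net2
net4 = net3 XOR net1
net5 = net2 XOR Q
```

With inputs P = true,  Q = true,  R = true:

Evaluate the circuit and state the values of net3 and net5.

net3 = false  net5 = true

net2 = P XOR Q = true XOR true = false
net3 = R XNOR net2 = true XNOR false = false
net5 = net2 XOR Q = false XOR true = true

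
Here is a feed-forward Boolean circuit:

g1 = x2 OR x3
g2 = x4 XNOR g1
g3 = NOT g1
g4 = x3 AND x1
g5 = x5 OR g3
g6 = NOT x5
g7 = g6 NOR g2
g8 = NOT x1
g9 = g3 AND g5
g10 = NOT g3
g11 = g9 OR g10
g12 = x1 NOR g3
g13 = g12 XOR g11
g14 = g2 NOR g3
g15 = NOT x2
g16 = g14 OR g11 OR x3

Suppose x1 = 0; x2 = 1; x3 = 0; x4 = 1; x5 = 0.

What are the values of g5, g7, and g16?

g1 = x2 OR x3 = 1 OR 0 = 1
g2 = x4 XNOR g1 = 1 XNOR 1 = 1
g3 = NOT g1 = NOT 1 = 0
g5 = x5 OR g3 = 0 OR 0 = 0
g6 = NOT x5 = NOT 0 = 1
g7 = g6 NOR g2 = 1 NOR 1 = 0
g9 = g3 AND g5 = 0 AND 0 = 0
g10 = NOT g3 = NOT 0 = 1
g11 = g9 OR g10 = 0 OR 1 = 1
g14 = g2 NOR g3 = 1 NOR 0 = 0
g16 = g14 OR g11 OR x3 = 0 OR 1 OR 0 = 1

g5 = 0; g7 = 0; g16 = 1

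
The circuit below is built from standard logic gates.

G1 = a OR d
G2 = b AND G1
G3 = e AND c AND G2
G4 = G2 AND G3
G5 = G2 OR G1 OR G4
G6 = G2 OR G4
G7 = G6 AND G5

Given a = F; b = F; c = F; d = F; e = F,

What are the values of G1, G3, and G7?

G1 = a OR d = F OR F = F
G2 = b AND G1 = F AND F = F
G3 = e AND c AND G2 = F AND F AND F = F
G4 = G2 AND G3 = F AND F = F
G5 = G2 OR G1 OR G4 = F OR F OR F = F
G6 = G2 OR G4 = F OR F = F
G7 = G6 AND G5 = F AND F = F

G1 = F, G3 = F, G7 = F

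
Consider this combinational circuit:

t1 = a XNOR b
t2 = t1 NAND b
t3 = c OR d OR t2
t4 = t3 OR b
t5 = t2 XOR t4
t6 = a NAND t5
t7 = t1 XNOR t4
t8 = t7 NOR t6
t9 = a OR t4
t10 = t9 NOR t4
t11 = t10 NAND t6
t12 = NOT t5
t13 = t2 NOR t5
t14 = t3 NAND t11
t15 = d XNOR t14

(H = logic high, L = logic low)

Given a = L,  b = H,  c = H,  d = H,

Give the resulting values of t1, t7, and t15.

t1 = L, t7 = L, t15 = L

t1 = a XNOR b = L XNOR H = L
t2 = t1 NAND b = L NAND H = H
t3 = c OR d OR t2 = H OR H OR H = H
t4 = t3 OR b = H OR H = H
t5 = t2 XOR t4 = H XOR H = L
t6 = a NAND t5 = L NAND L = H
t7 = t1 XNOR t4 = L XNOR H = L
t9 = a OR t4 = L OR H = H
t10 = t9 NOR t4 = H NOR H = L
t11 = t10 NAND t6 = L NAND H = H
t14 = t3 NAND t11 = H NAND H = L
t15 = d XNOR t14 = H XNOR L = L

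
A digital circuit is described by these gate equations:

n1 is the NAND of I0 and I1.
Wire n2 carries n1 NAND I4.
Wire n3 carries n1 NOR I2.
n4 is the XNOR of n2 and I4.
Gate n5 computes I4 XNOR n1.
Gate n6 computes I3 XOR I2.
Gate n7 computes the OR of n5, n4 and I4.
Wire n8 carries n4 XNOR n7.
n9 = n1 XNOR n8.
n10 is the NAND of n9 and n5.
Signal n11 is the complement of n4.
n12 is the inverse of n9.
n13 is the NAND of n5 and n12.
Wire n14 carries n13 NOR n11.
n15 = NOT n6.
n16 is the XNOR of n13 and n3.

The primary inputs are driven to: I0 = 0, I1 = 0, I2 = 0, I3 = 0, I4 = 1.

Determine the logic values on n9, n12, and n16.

n9 = 0, n12 = 1, n16 = 1

n1 = I0 NAND I1 = 0 NAND 0 = 1
n2 = n1 NAND I4 = 1 NAND 1 = 0
n3 = n1 NOR I2 = 1 NOR 0 = 0
n4 = n2 XNOR I4 = 0 XNOR 1 = 0
n5 = I4 XNOR n1 = 1 XNOR 1 = 1
n7 = n5 OR n4 OR I4 = 1 OR 0 OR 1 = 1
n8 = n4 XNOR n7 = 0 XNOR 1 = 0
n9 = n1 XNOR n8 = 1 XNOR 0 = 0
n12 = NOT n9 = NOT 0 = 1
n13 = n5 NAND n12 = 1 NAND 1 = 0
n16 = n13 XNOR n3 = 0 XNOR 0 = 1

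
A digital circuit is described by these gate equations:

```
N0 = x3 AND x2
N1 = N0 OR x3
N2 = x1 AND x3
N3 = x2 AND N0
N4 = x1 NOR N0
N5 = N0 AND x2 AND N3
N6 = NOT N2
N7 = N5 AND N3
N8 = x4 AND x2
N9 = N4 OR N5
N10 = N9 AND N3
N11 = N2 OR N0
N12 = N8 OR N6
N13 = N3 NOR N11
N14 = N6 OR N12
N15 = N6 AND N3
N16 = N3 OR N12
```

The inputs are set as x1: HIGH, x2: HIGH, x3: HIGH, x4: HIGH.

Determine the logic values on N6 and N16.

N0 = x3 AND x2 = HIGH AND HIGH = HIGH
N2 = x1 AND x3 = HIGH AND HIGH = HIGH
N3 = x2 AND N0 = HIGH AND HIGH = HIGH
N6 = NOT N2 = NOT HIGH = LOW
N8 = x4 AND x2 = HIGH AND HIGH = HIGH
N12 = N8 OR N6 = HIGH OR LOW = HIGH
N16 = N3 OR N12 = HIGH OR HIGH = HIGH

N6 = LOW, N16 = HIGH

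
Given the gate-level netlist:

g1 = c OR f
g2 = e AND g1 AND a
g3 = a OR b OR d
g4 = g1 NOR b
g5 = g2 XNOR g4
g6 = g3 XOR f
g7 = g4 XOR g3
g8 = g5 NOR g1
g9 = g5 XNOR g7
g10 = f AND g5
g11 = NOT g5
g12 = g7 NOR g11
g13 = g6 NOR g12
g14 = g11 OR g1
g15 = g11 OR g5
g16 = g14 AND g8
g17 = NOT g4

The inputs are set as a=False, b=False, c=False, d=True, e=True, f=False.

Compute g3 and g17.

g3 = True, g17 = False

g1 = c OR f = False OR False = False
g3 = a OR b OR d = False OR False OR True = True
g4 = g1 NOR b = False NOR False = True
g17 = NOT g4 = NOT True = False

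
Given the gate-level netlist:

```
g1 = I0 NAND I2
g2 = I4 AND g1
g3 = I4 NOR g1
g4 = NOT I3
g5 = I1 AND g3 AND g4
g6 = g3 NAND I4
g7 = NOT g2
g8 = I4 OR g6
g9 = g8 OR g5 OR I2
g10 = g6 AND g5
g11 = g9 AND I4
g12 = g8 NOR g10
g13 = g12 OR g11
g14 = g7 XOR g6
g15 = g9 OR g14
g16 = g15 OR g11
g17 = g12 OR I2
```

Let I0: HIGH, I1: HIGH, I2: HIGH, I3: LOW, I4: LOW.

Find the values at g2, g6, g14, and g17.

g1 = I0 NAND I2 = HIGH NAND HIGH = LOW
g2 = I4 AND g1 = LOW AND LOW = LOW
g3 = I4 NOR g1 = LOW NOR LOW = HIGH
g4 = NOT I3 = NOT LOW = HIGH
g5 = I1 AND g3 AND g4 = HIGH AND HIGH AND HIGH = HIGH
g6 = g3 NAND I4 = HIGH NAND LOW = HIGH
g7 = NOT g2 = NOT LOW = HIGH
g8 = I4 OR g6 = LOW OR HIGH = HIGH
g10 = g6 AND g5 = HIGH AND HIGH = HIGH
g12 = g8 NOR g10 = HIGH NOR HIGH = LOW
g14 = g7 XOR g6 = HIGH XOR HIGH = LOW
g17 = g12 OR I2 = LOW OR HIGH = HIGH

g2 = LOW, g6 = HIGH, g14 = LOW, g17 = HIGH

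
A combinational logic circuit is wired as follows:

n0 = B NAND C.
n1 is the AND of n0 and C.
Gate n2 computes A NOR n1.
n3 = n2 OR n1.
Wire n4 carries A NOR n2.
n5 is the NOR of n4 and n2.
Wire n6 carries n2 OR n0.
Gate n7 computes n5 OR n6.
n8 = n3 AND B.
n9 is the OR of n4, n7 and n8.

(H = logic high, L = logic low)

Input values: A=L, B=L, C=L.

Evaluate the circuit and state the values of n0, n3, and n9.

n0 = H, n3 = H, n9 = H

n0 = B NAND C = L NAND L = H
n1 = n0 AND C = H AND L = L
n2 = A NOR n1 = L NOR L = H
n3 = n2 OR n1 = H OR L = H
n4 = A NOR n2 = L NOR H = L
n5 = n4 NOR n2 = L NOR H = L
n6 = n2 OR n0 = H OR H = H
n7 = n5 OR n6 = L OR H = H
n8 = n3 AND B = H AND L = L
n9 = n4 OR n7 OR n8 = L OR H OR L = H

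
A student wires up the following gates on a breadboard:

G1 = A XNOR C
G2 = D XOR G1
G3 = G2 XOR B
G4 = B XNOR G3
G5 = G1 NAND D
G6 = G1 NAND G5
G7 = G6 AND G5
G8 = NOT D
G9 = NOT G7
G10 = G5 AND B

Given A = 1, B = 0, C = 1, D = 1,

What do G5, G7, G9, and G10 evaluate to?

G1 = A XNOR C = 1 XNOR 1 = 1
G5 = G1 NAND D = 1 NAND 1 = 0
G6 = G1 NAND G5 = 1 NAND 0 = 1
G7 = G6 AND G5 = 1 AND 0 = 0
G9 = NOT G7 = NOT 0 = 1
G10 = G5 AND B = 0 AND 0 = 0

G5 = 0, G7 = 0, G9 = 1, G10 = 0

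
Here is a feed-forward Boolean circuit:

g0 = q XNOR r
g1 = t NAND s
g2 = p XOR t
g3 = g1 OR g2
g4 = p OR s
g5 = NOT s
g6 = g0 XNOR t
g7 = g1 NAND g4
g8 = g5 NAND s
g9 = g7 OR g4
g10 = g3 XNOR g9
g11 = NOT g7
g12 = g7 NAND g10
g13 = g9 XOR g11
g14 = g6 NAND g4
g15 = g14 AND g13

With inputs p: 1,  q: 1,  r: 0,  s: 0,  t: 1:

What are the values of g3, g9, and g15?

g0 = q XNOR r = 1 XNOR 0 = 0
g1 = t NAND s = 1 NAND 0 = 1
g2 = p XOR t = 1 XOR 1 = 0
g3 = g1 OR g2 = 1 OR 0 = 1
g4 = p OR s = 1 OR 0 = 1
g6 = g0 XNOR t = 0 XNOR 1 = 0
g7 = g1 NAND g4 = 1 NAND 1 = 0
g9 = g7 OR g4 = 0 OR 1 = 1
g11 = NOT g7 = NOT 0 = 1
g13 = g9 XOR g11 = 1 XOR 1 = 0
g14 = g6 NAND g4 = 0 NAND 1 = 1
g15 = g14 AND g13 = 1 AND 0 = 0

g3 = 1, g9 = 1, g15 = 0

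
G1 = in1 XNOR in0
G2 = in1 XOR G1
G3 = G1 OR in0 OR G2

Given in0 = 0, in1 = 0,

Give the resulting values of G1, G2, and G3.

G1 = 1; G2 = 1; G3 = 1

G1 = in1 XNOR in0 = 0 XNOR 0 = 1
G2 = in1 XOR G1 = 0 XOR 1 = 1
G3 = G1 OR in0 OR G2 = 1 OR 0 OR 1 = 1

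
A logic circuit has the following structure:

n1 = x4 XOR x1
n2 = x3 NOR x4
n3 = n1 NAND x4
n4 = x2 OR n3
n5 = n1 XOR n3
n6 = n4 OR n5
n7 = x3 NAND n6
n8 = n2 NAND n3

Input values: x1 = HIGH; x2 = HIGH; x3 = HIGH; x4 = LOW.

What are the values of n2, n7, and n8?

n1 = x4 XOR x1 = LOW XOR HIGH = HIGH
n2 = x3 NOR x4 = HIGH NOR LOW = LOW
n3 = n1 NAND x4 = HIGH NAND LOW = HIGH
n4 = x2 OR n3 = HIGH OR HIGH = HIGH
n5 = n1 XOR n3 = HIGH XOR HIGH = LOW
n6 = n4 OR n5 = HIGH OR LOW = HIGH
n7 = x3 NAND n6 = HIGH NAND HIGH = LOW
n8 = n2 NAND n3 = LOW NAND HIGH = HIGH

n2 = LOW  n7 = LOW  n8 = HIGH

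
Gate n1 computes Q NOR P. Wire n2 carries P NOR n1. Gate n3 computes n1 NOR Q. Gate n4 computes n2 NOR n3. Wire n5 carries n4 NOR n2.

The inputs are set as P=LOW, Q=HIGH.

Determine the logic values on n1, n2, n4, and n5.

n1 = Q NOR P = HIGH NOR LOW = LOW
n2 = P NOR n1 = LOW NOR LOW = HIGH
n3 = n1 NOR Q = LOW NOR HIGH = LOW
n4 = n2 NOR n3 = HIGH NOR LOW = LOW
n5 = n4 NOR n2 = LOW NOR HIGH = LOW

n1 = LOW, n2 = HIGH, n4 = LOW, n5 = LOW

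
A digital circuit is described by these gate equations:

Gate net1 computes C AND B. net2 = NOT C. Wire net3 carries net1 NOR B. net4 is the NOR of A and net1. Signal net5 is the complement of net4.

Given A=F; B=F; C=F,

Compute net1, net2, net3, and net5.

net1 = F; net2 = T; net3 = T; net5 = F

net1 = C AND B = F AND F = F
net2 = NOT C = NOT F = T
net3 = net1 NOR B = F NOR F = T
net4 = A NOR net1 = F NOR F = T
net5 = NOT net4 = NOT T = F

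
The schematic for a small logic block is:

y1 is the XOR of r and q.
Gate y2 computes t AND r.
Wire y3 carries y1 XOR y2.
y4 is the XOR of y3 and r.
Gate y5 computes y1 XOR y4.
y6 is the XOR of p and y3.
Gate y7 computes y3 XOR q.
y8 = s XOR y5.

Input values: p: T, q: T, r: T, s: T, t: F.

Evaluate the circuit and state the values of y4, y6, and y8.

y4 = T; y6 = T; y8 = F

y1 = r XOR q = T XOR T = F
y2 = t AND r = F AND T = F
y3 = y1 XOR y2 = F XOR F = F
y4 = y3 XOR r = F XOR T = T
y5 = y1 XOR y4 = F XOR T = T
y6 = p XOR y3 = T XOR F = T
y8 = s XOR y5 = T XOR T = F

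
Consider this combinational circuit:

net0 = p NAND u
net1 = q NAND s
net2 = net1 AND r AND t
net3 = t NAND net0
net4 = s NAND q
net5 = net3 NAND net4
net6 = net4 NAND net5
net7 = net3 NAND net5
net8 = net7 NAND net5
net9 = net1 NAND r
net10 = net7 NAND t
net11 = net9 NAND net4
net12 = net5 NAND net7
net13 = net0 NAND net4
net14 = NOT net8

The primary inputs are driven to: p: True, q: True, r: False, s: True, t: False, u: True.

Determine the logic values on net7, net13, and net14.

net0 = p NAND u = True NAND True = False
net3 = t NAND net0 = False NAND False = True
net4 = s NAND q = True NAND True = False
net5 = net3 NAND net4 = True NAND False = True
net7 = net3 NAND net5 = True NAND True = False
net8 = net7 NAND net5 = False NAND True = True
net13 = net0 NAND net4 = False NAND False = True
net14 = NOT net8 = NOT True = False

net7 = False, net13 = True, net14 = False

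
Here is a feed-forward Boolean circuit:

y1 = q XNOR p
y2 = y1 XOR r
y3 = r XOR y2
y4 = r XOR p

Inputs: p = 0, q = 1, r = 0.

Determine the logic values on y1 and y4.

y1 = 0  y4 = 0

y1 = q XNOR p = 1 XNOR 0 = 0
y4 = r XOR p = 0 XOR 0 = 0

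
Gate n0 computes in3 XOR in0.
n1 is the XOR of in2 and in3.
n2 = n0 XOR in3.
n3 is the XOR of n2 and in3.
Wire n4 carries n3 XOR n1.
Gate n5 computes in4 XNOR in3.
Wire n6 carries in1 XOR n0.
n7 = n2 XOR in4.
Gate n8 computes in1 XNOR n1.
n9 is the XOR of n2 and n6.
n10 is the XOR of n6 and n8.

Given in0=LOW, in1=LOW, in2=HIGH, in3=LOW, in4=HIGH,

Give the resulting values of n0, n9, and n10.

n0 = in3 XOR in0 = LOW XOR LOW = LOW
n1 = in2 XOR in3 = HIGH XOR LOW = HIGH
n2 = n0 XOR in3 = LOW XOR LOW = LOW
n6 = in1 XOR n0 = LOW XOR LOW = LOW
n8 = in1 XNOR n1 = LOW XNOR HIGH = LOW
n9 = n2 XOR n6 = LOW XOR LOW = LOW
n10 = n6 XOR n8 = LOW XOR LOW = LOW

n0 = LOW, n9 = LOW, n10 = LOW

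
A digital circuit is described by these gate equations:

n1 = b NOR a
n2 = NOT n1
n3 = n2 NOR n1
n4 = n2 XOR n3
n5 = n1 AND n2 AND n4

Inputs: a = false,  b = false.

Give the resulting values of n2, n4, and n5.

n2 = false; n4 = false; n5 = false

n1 = b NOR a = false NOR false = true
n2 = NOT n1 = NOT true = false
n3 = n2 NOR n1 = false NOR true = false
n4 = n2 XOR n3 = false XOR false = false
n5 = n1 AND n2 AND n4 = true AND false AND false = false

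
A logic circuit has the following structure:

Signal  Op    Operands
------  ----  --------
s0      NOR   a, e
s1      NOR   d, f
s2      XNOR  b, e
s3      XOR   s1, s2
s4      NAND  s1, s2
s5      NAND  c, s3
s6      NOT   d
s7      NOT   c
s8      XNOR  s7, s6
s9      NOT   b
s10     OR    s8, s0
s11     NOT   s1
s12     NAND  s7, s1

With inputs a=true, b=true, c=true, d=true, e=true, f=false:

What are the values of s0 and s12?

s0 = false; s12 = true

s0 = a NOR e = true NOR true = false
s1 = d NOR f = true NOR false = false
s7 = NOT c = NOT true = false
s12 = s7 NAND s1 = false NAND false = true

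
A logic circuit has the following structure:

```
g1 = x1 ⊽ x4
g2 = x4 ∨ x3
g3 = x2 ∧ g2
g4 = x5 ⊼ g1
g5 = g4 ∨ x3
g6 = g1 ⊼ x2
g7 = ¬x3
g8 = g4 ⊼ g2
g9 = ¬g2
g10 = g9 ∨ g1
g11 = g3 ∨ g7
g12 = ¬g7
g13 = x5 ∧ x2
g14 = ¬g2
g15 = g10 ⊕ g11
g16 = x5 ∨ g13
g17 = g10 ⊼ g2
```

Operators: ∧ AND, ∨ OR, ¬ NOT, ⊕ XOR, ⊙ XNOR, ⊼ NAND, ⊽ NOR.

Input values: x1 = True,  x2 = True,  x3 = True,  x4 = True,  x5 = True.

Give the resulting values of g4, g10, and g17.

g1 = x1 NOR x4 = True NOR True = False
g2 = x4 OR x3 = True OR True = True
g4 = x5 NAND g1 = True NAND False = True
g9 = NOT g2 = NOT True = False
g10 = g9 OR g1 = False OR False = False
g17 = g10 NAND g2 = False NAND True = True

g4 = True  g10 = False  g17 = True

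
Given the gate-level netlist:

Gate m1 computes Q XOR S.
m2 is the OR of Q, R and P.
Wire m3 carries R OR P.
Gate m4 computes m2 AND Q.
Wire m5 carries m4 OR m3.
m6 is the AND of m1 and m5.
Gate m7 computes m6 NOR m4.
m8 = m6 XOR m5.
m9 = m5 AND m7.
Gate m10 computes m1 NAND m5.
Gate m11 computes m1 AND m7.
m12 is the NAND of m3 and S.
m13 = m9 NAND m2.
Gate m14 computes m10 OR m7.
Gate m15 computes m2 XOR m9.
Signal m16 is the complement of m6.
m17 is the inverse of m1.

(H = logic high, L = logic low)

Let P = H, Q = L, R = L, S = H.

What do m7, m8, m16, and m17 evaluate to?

m1 = Q XOR S = L XOR H = H
m2 = Q OR R OR P = L OR L OR H = H
m3 = R OR P = L OR H = H
m4 = m2 AND Q = H AND L = L
m5 = m4 OR m3 = L OR H = H
m6 = m1 AND m5 = H AND H = H
m7 = m6 NOR m4 = H NOR L = L
m8 = m6 XOR m5 = H XOR H = L
m16 = NOT m6 = NOT H = L
m17 = NOT m1 = NOT H = L

m7 = L  m8 = L  m16 = L  m17 = L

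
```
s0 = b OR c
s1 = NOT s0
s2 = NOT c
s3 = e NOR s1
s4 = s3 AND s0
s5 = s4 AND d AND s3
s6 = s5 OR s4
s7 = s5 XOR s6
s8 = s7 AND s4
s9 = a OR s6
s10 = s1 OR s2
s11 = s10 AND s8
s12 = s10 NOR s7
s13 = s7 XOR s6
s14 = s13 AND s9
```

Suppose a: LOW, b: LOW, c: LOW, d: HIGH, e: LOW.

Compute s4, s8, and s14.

s0 = b OR c = LOW OR LOW = LOW
s1 = NOT s0 = NOT LOW = HIGH
s3 = e NOR s1 = LOW NOR HIGH = LOW
s4 = s3 AND s0 = LOW AND LOW = LOW
s5 = s4 AND d AND s3 = LOW AND HIGH AND LOW = LOW
s6 = s5 OR s4 = LOW OR LOW = LOW
s7 = s5 XOR s6 = LOW XOR LOW = LOW
s8 = s7 AND s4 = LOW AND LOW = LOW
s9 = a OR s6 = LOW OR LOW = LOW
s13 = s7 XOR s6 = LOW XOR LOW = LOW
s14 = s13 AND s9 = LOW AND LOW = LOW

s4 = LOW, s8 = LOW, s14 = LOW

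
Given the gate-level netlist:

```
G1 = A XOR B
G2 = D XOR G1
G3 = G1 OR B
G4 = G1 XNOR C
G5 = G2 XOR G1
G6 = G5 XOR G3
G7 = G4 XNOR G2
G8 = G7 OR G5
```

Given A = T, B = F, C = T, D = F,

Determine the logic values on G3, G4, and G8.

G1 = A XOR B = T XOR F = T
G2 = D XOR G1 = F XOR T = T
G3 = G1 OR B = T OR F = T
G4 = G1 XNOR C = T XNOR T = T
G5 = G2 XOR G1 = T XOR T = F
G7 = G4 XNOR G2 = T XNOR T = T
G8 = G7 OR G5 = T OR F = T

G3 = T, G4 = T, G8 = T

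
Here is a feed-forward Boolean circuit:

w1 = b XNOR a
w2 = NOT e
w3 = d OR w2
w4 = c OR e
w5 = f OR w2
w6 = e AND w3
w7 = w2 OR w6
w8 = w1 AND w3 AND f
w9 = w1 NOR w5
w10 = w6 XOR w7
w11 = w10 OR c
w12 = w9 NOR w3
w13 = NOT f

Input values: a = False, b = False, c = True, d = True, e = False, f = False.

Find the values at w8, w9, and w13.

w8 = False; w9 = False; w13 = True

w1 = b XNOR a = False XNOR False = True
w2 = NOT e = NOT False = True
w3 = d OR w2 = True OR True = True
w5 = f OR w2 = False OR True = True
w8 = w1 AND w3 AND f = True AND True AND False = False
w9 = w1 NOR w5 = True NOR True = False
w13 = NOT f = NOT False = True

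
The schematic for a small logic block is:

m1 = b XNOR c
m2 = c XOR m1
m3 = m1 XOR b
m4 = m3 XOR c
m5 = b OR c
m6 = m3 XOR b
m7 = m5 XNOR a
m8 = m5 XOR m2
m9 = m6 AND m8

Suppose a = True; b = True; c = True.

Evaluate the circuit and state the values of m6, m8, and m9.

m1 = b XNOR c = True XNOR True = True
m2 = c XOR m1 = True XOR True = False
m3 = m1 XOR b = True XOR True = False
m5 = b OR c = True OR True = True
m6 = m3 XOR b = False XOR True = True
m8 = m5 XOR m2 = True XOR False = True
m9 = m6 AND m8 = True AND True = True

m6 = True, m8 = True, m9 = True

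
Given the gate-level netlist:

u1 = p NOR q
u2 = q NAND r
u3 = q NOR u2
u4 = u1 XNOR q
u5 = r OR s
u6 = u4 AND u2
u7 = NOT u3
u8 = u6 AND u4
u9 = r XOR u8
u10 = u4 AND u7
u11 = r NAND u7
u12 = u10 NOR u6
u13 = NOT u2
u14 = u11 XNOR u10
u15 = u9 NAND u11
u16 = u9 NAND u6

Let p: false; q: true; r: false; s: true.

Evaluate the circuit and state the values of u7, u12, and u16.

u1 = p NOR q = false NOR true = false
u2 = q NAND r = true NAND false = true
u3 = q NOR u2 = true NOR true = false
u4 = u1 XNOR q = false XNOR true = false
u6 = u4 AND u2 = false AND true = false
u7 = NOT u3 = NOT false = true
u8 = u6 AND u4 = false AND false = false
u9 = r XOR u8 = false XOR false = false
u10 = u4 AND u7 = false AND true = false
u12 = u10 NOR u6 = false NOR false = true
u16 = u9 NAND u6 = false NAND false = true

u7 = true; u12 = true; u16 = true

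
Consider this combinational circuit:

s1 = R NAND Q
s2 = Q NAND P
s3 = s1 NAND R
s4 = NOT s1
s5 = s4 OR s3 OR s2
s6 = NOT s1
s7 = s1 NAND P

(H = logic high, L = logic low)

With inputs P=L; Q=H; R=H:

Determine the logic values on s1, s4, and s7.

s1 = L, s4 = H, s7 = H

s1 = R NAND Q = H NAND H = L
s4 = NOT s1 = NOT L = H
s7 = s1 NAND P = L NAND L = H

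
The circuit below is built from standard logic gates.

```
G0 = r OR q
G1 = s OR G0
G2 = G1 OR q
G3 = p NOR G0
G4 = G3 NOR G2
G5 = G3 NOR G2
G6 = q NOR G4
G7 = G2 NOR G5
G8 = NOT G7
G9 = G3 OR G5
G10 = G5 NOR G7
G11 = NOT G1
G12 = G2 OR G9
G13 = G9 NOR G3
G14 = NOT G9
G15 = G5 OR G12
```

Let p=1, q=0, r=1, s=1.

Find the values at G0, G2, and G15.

G0 = 1, G2 = 1, G15 = 1

G0 = r OR q = 1 OR 0 = 1
G1 = s OR G0 = 1 OR 1 = 1
G2 = G1 OR q = 1 OR 0 = 1
G3 = p NOR G0 = 1 NOR 1 = 0
G5 = G3 NOR G2 = 0 NOR 1 = 0
G9 = G3 OR G5 = 0 OR 0 = 0
G12 = G2 OR G9 = 1 OR 0 = 1
G15 = G5 OR G12 = 0 OR 1 = 1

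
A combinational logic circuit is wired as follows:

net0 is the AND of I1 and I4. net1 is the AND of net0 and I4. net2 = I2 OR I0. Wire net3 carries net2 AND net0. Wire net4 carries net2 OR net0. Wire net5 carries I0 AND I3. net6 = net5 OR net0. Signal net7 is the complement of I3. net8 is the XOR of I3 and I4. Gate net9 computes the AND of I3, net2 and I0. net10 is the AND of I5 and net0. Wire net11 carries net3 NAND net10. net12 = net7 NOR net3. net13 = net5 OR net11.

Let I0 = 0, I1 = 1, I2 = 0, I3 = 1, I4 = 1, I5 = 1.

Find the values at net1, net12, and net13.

net1 = 1, net12 = 1, net13 = 1

net0 = I1 AND I4 = 1 AND 1 = 1
net1 = net0 AND I4 = 1 AND 1 = 1
net2 = I2 OR I0 = 0 OR 0 = 0
net3 = net2 AND net0 = 0 AND 1 = 0
net5 = I0 AND I3 = 0 AND 1 = 0
net7 = NOT I3 = NOT 1 = 0
net10 = I5 AND net0 = 1 AND 1 = 1
net11 = net3 NAND net10 = 0 NAND 1 = 1
net12 = net7 NOR net3 = 0 NOR 0 = 1
net13 = net5 OR net11 = 0 OR 1 = 1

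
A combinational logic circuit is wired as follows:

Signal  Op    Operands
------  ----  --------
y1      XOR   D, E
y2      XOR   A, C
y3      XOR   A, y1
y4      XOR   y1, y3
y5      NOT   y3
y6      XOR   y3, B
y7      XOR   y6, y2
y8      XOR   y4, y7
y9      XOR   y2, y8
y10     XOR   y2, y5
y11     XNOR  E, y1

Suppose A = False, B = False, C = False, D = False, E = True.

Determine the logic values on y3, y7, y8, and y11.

y1 = D XOR E = False XOR True = True
y2 = A XOR C = False XOR False = False
y3 = A XOR y1 = False XOR True = True
y4 = y1 XOR y3 = True XOR True = False
y6 = y3 XOR B = True XOR False = True
y7 = y6 XOR y2 = True XOR False = True
y8 = y4 XOR y7 = False XOR True = True
y11 = E XNOR y1 = True XNOR True = True

y3 = True, y7 = True, y8 = True, y11 = True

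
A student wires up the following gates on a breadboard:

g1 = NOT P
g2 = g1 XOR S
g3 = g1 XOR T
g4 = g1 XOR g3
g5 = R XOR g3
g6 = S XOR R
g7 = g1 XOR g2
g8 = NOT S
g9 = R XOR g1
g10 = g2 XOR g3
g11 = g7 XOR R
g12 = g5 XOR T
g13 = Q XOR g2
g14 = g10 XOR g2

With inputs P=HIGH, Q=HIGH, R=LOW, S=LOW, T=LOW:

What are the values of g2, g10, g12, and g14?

g2 = LOW, g10 = LOW, g12 = LOW, g14 = LOW

g1 = NOT P = NOT HIGH = LOW
g2 = g1 XOR S = LOW XOR LOW = LOW
g3 = g1 XOR T = LOW XOR LOW = LOW
g5 = R XOR g3 = LOW XOR LOW = LOW
g10 = g2 XOR g3 = LOW XOR LOW = LOW
g12 = g5 XOR T = LOW XOR LOW = LOW
g14 = g10 XOR g2 = LOW XOR LOW = LOW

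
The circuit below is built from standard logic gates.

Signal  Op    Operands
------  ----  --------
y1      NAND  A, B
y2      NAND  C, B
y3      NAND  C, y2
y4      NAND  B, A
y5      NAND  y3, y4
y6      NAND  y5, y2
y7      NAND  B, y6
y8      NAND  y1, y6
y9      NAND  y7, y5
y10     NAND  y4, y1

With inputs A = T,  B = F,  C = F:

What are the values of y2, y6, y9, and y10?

y1 = A NAND B = T NAND F = T
y2 = C NAND B = F NAND F = T
y3 = C NAND y2 = F NAND T = T
y4 = B NAND A = F NAND T = T
y5 = y3 NAND y4 = T NAND T = F
y6 = y5 NAND y2 = F NAND T = T
y7 = B NAND y6 = F NAND T = T
y9 = y7 NAND y5 = T NAND F = T
y10 = y4 NAND y1 = T NAND T = F

y2 = T; y6 = T; y9 = T; y10 = F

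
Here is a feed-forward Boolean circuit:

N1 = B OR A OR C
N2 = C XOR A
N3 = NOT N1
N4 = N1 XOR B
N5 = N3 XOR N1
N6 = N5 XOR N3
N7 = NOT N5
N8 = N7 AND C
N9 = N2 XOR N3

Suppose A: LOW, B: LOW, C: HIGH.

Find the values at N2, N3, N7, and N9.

N1 = B OR A OR C = LOW OR LOW OR HIGH = HIGH
N2 = C XOR A = HIGH XOR LOW = HIGH
N3 = NOT N1 = NOT HIGH = LOW
N5 = N3 XOR N1 = LOW XOR HIGH = HIGH
N7 = NOT N5 = NOT HIGH = LOW
N9 = N2 XOR N3 = HIGH XOR LOW = HIGH

N2 = HIGH  N3 = LOW  N7 = LOW  N9 = HIGH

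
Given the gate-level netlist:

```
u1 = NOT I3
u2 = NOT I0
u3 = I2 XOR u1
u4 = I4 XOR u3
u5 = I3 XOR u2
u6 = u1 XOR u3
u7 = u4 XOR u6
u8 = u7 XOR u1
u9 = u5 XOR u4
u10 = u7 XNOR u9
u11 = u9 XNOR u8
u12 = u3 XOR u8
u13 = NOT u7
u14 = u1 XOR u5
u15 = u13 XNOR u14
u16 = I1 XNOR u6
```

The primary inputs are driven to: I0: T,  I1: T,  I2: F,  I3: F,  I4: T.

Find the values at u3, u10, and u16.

u3 = T, u10 = T, u16 = F

u1 = NOT I3 = NOT F = T
u2 = NOT I0 = NOT T = F
u3 = I2 XOR u1 = F XOR T = T
u4 = I4 XOR u3 = T XOR T = F
u5 = I3 XOR u2 = F XOR F = F
u6 = u1 XOR u3 = T XOR T = F
u7 = u4 XOR u6 = F XOR F = F
u9 = u5 XOR u4 = F XOR F = F
u10 = u7 XNOR u9 = F XNOR F = T
u16 = I1 XNOR u6 = T XNOR F = F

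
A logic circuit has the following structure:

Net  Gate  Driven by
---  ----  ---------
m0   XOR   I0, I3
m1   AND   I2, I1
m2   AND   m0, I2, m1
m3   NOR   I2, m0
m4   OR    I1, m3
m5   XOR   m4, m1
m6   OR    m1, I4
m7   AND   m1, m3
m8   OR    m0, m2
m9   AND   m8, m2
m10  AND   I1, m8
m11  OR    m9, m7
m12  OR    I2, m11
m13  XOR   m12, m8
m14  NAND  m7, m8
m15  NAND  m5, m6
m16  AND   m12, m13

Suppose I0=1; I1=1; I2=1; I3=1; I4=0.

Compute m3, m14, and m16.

m0 = I0 XOR I3 = 1 XOR 1 = 0
m1 = I2 AND I1 = 1 AND 1 = 1
m2 = m0 AND I2 AND m1 = 0 AND 1 AND 1 = 0
m3 = I2 NOR m0 = 1 NOR 0 = 0
m7 = m1 AND m3 = 1 AND 0 = 0
m8 = m0 OR m2 = 0 OR 0 = 0
m9 = m8 AND m2 = 0 AND 0 = 0
m11 = m9 OR m7 = 0 OR 0 = 0
m12 = I2 OR m11 = 1 OR 0 = 1
m13 = m12 XOR m8 = 1 XOR 0 = 1
m14 = m7 NAND m8 = 0 NAND 0 = 1
m16 = m12 AND m13 = 1 AND 1 = 1

m3 = 0  m14 = 1  m16 = 1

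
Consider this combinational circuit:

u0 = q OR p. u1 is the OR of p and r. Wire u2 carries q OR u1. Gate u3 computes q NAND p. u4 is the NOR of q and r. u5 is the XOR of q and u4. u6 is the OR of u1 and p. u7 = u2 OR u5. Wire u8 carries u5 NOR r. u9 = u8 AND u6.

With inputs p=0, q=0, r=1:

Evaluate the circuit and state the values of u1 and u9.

u1 = 1; u9 = 0

u1 = p OR r = 0 OR 1 = 1
u4 = q NOR r = 0 NOR 1 = 0
u5 = q XOR u4 = 0 XOR 0 = 0
u6 = u1 OR p = 1 OR 0 = 1
u8 = u5 NOR r = 0 NOR 1 = 0
u9 = u8 AND u6 = 0 AND 1 = 0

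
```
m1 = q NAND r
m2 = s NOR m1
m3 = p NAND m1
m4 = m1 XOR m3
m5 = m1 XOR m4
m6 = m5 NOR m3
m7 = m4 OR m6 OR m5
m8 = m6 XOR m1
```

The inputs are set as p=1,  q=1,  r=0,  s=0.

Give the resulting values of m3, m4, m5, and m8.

m3 = 0; m4 = 1; m5 = 0; m8 = 0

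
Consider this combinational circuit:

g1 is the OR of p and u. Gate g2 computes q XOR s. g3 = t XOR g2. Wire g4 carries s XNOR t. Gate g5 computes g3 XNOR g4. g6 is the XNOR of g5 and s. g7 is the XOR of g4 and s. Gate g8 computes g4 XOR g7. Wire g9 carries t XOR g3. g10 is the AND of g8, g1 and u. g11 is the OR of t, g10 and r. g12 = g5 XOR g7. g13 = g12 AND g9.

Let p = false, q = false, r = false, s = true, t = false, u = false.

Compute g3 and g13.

g2 = q XOR s = false XOR true = true
g3 = t XOR g2 = false XOR true = true
g4 = s XNOR t = true XNOR false = false
g5 = g3 XNOR g4 = true XNOR false = false
g7 = g4 XOR s = false XOR true = true
g9 = t XOR g3 = false XOR true = true
g12 = g5 XOR g7 = false XOR true = true
g13 = g12 AND g9 = true AND true = true

g3 = true, g13 = true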